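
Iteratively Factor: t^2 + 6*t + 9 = (t + 3)*(t + 3)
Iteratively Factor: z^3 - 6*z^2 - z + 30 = (z - 3)*(z^2 - 3*z - 10) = (z - 5)*(z - 3)*(z + 2)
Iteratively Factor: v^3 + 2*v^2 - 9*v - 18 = (v - 3)*(v^2 + 5*v + 6) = (v - 3)*(v + 2)*(v + 3)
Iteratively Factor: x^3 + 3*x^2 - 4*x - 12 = (x - 2)*(x^2 + 5*x + 6) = (x - 2)*(x + 2)*(x + 3)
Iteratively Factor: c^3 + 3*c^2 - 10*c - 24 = (c + 2)*(c^2 + c - 12) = (c - 3)*(c + 2)*(c + 4)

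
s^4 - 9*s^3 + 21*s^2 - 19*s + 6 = (s - 6)*(s - 1)^3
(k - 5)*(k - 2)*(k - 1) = k^3 - 8*k^2 + 17*k - 10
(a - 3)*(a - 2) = a^2 - 5*a + 6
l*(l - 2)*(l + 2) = l^3 - 4*l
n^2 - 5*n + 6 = (n - 3)*(n - 2)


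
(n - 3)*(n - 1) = n^2 - 4*n + 3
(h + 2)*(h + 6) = h^2 + 8*h + 12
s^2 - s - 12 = (s - 4)*(s + 3)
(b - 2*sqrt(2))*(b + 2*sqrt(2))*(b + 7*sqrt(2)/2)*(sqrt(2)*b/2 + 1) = sqrt(2)*b^4/2 + 9*b^3/2 - sqrt(2)*b^2/2 - 36*b - 28*sqrt(2)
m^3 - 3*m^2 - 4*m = m*(m - 4)*(m + 1)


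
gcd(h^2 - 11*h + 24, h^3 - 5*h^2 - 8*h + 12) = 1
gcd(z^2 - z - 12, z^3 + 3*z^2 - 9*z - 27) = z + 3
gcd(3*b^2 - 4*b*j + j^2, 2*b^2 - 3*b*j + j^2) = b - j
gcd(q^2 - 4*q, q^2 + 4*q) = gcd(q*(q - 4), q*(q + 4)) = q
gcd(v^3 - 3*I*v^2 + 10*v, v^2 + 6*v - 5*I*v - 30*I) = v - 5*I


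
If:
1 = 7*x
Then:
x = 1/7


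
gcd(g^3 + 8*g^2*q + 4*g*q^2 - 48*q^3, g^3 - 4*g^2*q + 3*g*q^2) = 1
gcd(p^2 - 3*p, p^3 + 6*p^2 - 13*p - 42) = p - 3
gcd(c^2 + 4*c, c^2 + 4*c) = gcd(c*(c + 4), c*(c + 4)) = c^2 + 4*c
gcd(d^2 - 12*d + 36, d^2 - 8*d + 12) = d - 6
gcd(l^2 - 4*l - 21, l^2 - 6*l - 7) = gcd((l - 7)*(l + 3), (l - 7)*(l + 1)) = l - 7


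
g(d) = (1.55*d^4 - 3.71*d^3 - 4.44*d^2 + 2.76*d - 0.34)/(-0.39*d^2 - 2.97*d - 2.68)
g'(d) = (0.78*d + 2.97)*(1.55*d^4 - 3.71*d^3 - 4.44*d^2 + 2.76*d - 0.34)/(-0.39*d^2 - 2.97*d - 2.68)^2 + (6.2*d^3 - 11.13*d^2 - 8.88*d + 2.76)/(-0.39*d^2 - 2.97*d - 2.68)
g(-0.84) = 6.13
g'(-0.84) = -27.96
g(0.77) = 0.38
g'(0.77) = 1.25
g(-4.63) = 358.66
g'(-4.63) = -383.71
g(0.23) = -0.01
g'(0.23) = -0.06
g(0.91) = 0.57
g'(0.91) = 1.36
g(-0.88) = 7.46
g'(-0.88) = -40.10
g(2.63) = 1.30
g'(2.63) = -1.65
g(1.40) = 1.24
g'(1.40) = 1.24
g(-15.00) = -1960.53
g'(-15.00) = 134.65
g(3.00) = 0.44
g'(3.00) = -3.03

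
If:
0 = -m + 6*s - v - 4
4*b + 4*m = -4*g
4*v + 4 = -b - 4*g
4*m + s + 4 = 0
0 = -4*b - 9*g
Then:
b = 972/493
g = -432/493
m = -540/493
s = 188/493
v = -304/493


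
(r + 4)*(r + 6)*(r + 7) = r^3 + 17*r^2 + 94*r + 168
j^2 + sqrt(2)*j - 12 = (j - 2*sqrt(2))*(j + 3*sqrt(2))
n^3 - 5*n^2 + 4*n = n*(n - 4)*(n - 1)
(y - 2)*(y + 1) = y^2 - y - 2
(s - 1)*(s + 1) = s^2 - 1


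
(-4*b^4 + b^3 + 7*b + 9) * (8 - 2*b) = 8*b^5 - 34*b^4 + 8*b^3 - 14*b^2 + 38*b + 72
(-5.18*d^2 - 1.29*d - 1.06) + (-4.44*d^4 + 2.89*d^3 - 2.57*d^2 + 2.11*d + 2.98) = -4.44*d^4 + 2.89*d^3 - 7.75*d^2 + 0.82*d + 1.92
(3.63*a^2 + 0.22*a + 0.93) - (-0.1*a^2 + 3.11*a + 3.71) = 3.73*a^2 - 2.89*a - 2.78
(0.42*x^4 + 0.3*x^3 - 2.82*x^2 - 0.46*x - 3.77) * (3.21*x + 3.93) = 1.3482*x^5 + 2.6136*x^4 - 7.8732*x^3 - 12.5592*x^2 - 13.9095*x - 14.8161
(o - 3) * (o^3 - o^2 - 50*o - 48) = o^4 - 4*o^3 - 47*o^2 + 102*o + 144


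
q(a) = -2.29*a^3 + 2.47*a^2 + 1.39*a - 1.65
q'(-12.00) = -1047.17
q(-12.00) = 4294.47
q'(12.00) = -928.61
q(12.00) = -3586.41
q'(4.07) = -92.31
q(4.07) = -109.47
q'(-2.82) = -67.17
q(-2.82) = 65.43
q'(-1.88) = -32.18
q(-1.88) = 19.68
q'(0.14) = 1.95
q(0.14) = -1.41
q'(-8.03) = -481.26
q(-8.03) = 1332.18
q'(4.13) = -95.39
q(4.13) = -115.10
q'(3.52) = -66.34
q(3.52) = -66.03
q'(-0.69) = -5.29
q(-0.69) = -0.68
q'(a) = -6.87*a^2 + 4.94*a + 1.39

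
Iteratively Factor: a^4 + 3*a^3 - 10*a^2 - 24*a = (a - 3)*(a^3 + 6*a^2 + 8*a) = (a - 3)*(a + 2)*(a^2 + 4*a) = a*(a - 3)*(a + 2)*(a + 4)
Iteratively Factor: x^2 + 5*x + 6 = (x + 2)*(x + 3)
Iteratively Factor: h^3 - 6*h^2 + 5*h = (h - 5)*(h^2 - h) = h*(h - 5)*(h - 1)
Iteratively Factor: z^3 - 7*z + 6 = (z + 3)*(z^2 - 3*z + 2) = (z - 2)*(z + 3)*(z - 1)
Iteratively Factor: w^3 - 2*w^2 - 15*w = (w)*(w^2 - 2*w - 15) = w*(w - 5)*(w + 3)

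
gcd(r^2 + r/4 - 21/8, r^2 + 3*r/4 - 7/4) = r + 7/4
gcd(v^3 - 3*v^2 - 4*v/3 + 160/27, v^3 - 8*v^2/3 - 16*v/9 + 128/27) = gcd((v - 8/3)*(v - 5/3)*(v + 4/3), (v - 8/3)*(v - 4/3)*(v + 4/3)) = v^2 - 4*v/3 - 32/9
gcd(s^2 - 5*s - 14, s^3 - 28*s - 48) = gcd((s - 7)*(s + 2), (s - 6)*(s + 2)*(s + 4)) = s + 2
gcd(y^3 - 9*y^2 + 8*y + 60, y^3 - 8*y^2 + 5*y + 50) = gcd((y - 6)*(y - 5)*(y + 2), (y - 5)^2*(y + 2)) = y^2 - 3*y - 10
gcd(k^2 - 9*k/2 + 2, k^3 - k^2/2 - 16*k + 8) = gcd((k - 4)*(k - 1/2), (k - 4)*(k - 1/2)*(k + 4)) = k^2 - 9*k/2 + 2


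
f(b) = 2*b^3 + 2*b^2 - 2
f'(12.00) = 912.00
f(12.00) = 3742.00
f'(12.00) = 912.00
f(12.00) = 3742.00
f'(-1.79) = 12.06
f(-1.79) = -7.06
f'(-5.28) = 146.15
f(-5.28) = -240.64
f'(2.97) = 64.81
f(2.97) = 68.04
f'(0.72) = 5.99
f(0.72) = -0.22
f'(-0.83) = 0.81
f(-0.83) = -1.77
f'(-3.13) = 46.26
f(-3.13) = -43.73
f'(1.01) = 10.16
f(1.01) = 2.10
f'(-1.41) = 6.29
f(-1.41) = -3.63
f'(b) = 6*b^2 + 4*b = 2*b*(3*b + 2)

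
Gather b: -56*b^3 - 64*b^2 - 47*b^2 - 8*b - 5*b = -56*b^3 - 111*b^2 - 13*b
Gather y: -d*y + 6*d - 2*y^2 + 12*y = 6*d - 2*y^2 + y*(12 - d)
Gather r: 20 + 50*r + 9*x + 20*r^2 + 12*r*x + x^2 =20*r^2 + r*(12*x + 50) + x^2 + 9*x + 20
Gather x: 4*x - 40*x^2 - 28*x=-40*x^2 - 24*x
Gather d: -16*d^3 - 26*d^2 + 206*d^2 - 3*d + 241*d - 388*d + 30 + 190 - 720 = -16*d^3 + 180*d^2 - 150*d - 500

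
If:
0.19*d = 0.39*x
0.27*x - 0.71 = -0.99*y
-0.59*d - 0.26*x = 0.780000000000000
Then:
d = -1.09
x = -0.53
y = 0.86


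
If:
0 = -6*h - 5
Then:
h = -5/6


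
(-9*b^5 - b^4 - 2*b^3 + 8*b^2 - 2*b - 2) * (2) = -18*b^5 - 2*b^4 - 4*b^3 + 16*b^2 - 4*b - 4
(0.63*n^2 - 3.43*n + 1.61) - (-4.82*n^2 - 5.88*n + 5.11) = 5.45*n^2 + 2.45*n - 3.5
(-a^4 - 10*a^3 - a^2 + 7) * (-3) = 3*a^4 + 30*a^3 + 3*a^2 - 21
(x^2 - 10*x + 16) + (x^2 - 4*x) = 2*x^2 - 14*x + 16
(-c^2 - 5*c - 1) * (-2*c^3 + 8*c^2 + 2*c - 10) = 2*c^5 + 2*c^4 - 40*c^3 - 8*c^2 + 48*c + 10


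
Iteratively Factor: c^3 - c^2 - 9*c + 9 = (c - 3)*(c^2 + 2*c - 3) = (c - 3)*(c - 1)*(c + 3)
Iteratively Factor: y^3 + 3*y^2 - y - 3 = (y - 1)*(y^2 + 4*y + 3) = (y - 1)*(y + 3)*(y + 1)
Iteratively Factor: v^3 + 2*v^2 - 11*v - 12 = (v + 4)*(v^2 - 2*v - 3) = (v - 3)*(v + 4)*(v + 1)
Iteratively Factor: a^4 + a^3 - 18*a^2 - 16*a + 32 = (a - 4)*(a^3 + 5*a^2 + 2*a - 8) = (a - 4)*(a + 4)*(a^2 + a - 2) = (a - 4)*(a + 2)*(a + 4)*(a - 1)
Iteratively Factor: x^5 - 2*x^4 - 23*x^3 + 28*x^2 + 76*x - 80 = (x - 5)*(x^4 + 3*x^3 - 8*x^2 - 12*x + 16) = (x - 5)*(x + 2)*(x^3 + x^2 - 10*x + 8) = (x - 5)*(x + 2)*(x + 4)*(x^2 - 3*x + 2) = (x - 5)*(x - 2)*(x + 2)*(x + 4)*(x - 1)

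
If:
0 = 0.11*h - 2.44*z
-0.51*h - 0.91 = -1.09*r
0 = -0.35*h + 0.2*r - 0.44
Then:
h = -1.06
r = 0.34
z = -0.05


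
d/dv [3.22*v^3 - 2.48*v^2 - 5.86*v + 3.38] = 9.66*v^2 - 4.96*v - 5.86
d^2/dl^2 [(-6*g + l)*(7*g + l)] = 2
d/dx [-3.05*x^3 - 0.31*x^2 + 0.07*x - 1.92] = -9.15*x^2 - 0.62*x + 0.07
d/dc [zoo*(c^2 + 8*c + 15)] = zoo*(c + 4)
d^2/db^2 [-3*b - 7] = 0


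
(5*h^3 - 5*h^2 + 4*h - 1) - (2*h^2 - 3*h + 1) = 5*h^3 - 7*h^2 + 7*h - 2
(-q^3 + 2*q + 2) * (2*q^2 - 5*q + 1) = -2*q^5 + 5*q^4 + 3*q^3 - 6*q^2 - 8*q + 2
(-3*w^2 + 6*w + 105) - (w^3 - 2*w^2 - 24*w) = -w^3 - w^2 + 30*w + 105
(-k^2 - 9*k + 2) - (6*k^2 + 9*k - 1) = -7*k^2 - 18*k + 3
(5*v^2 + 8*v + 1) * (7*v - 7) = 35*v^3 + 21*v^2 - 49*v - 7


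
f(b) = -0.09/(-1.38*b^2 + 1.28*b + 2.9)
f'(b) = -0.09*(2.76*b - 1.28)/(-1.38*b^2 + 1.28*b + 2.9)^2 = (0.1152 - 0.2484*b)/(-1.38*b^2 + 1.28*b + 2.9)^2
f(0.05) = -0.03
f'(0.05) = 0.01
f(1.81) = -0.13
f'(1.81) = -0.69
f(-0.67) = -0.06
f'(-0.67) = 0.14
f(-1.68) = 0.03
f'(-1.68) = 0.05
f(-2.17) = 0.01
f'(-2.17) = 0.02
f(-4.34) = 0.00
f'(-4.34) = 0.00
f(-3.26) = 0.01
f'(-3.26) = 0.00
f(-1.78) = 0.02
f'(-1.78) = 0.04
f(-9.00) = 0.00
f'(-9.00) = 0.00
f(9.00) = 0.00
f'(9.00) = -0.00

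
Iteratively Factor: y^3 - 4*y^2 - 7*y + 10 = (y + 2)*(y^2 - 6*y + 5) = (y - 1)*(y + 2)*(y - 5)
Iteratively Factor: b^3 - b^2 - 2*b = (b + 1)*(b^2 - 2*b) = (b - 2)*(b + 1)*(b)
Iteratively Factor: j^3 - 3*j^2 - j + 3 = (j - 3)*(j^2 - 1) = (j - 3)*(j + 1)*(j - 1)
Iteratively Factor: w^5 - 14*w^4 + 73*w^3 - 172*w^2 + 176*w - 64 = (w - 1)*(w^4 - 13*w^3 + 60*w^2 - 112*w + 64) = (w - 4)*(w - 1)*(w^3 - 9*w^2 + 24*w - 16) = (w - 4)*(w - 1)^2*(w^2 - 8*w + 16) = (w - 4)^2*(w - 1)^2*(w - 4)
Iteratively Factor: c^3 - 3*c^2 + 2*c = (c - 1)*(c^2 - 2*c) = c*(c - 1)*(c - 2)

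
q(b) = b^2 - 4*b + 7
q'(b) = 2*b - 4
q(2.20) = 3.04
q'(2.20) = 0.40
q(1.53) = 3.22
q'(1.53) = -0.94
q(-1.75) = 17.06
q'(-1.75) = -7.50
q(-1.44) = 14.83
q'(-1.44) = -6.88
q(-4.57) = 46.16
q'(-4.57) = -13.14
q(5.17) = 13.05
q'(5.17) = 6.34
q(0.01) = 6.96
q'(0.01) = -3.98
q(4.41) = 8.81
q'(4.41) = 4.82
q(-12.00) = 199.00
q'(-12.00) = -28.00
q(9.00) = 52.00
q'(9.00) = 14.00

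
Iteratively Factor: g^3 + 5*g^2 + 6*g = (g + 3)*(g^2 + 2*g) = g*(g + 3)*(g + 2)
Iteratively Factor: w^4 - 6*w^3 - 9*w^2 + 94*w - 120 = (w - 5)*(w^3 - w^2 - 14*w + 24) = (w - 5)*(w + 4)*(w^2 - 5*w + 6) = (w - 5)*(w - 2)*(w + 4)*(w - 3)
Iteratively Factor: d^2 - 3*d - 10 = (d + 2)*(d - 5)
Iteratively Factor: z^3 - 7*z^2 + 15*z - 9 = (z - 3)*(z^2 - 4*z + 3) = (z - 3)^2*(z - 1)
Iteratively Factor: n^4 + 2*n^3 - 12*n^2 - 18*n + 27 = (n - 3)*(n^3 + 5*n^2 + 3*n - 9) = (n - 3)*(n + 3)*(n^2 + 2*n - 3) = (n - 3)*(n + 3)^2*(n - 1)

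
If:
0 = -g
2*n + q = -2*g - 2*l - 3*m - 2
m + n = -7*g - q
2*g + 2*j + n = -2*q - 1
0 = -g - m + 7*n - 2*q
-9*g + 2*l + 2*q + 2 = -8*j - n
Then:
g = 0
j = 1/2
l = -2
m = 18/17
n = -2/17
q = -16/17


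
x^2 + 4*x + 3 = (x + 1)*(x + 3)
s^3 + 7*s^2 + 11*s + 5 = (s + 1)^2*(s + 5)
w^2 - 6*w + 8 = (w - 4)*(w - 2)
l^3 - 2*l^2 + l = l*(l - 1)^2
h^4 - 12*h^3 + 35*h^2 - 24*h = h*(h - 8)*(h - 3)*(h - 1)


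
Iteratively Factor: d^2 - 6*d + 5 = (d - 5)*(d - 1)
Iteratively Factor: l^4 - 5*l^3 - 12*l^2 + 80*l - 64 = (l - 4)*(l^3 - l^2 - 16*l + 16) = (l - 4)*(l - 1)*(l^2 - 16) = (l - 4)^2*(l - 1)*(l + 4)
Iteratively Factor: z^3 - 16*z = (z - 4)*(z^2 + 4*z) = (z - 4)*(z + 4)*(z)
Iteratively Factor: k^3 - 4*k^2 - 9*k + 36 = (k - 4)*(k^2 - 9) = (k - 4)*(k + 3)*(k - 3)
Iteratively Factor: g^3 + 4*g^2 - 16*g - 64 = (g + 4)*(g^2 - 16) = (g - 4)*(g + 4)*(g + 4)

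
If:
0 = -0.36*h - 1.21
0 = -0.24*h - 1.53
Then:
No Solution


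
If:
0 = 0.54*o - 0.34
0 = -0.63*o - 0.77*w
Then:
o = 0.63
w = -0.52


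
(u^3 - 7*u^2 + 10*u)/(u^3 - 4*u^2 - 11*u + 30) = u/(u + 3)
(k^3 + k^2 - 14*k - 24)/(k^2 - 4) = (k^2 - k - 12)/(k - 2)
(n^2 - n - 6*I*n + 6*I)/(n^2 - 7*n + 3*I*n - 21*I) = (n^2 - n - 6*I*n + 6*I)/(n^2 - 7*n + 3*I*n - 21*I)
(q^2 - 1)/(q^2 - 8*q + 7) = (q + 1)/(q - 7)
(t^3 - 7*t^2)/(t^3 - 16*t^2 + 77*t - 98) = t^2/(t^2 - 9*t + 14)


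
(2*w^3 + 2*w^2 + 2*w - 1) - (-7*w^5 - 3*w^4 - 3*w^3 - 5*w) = 7*w^5 + 3*w^4 + 5*w^3 + 2*w^2 + 7*w - 1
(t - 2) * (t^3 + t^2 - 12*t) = t^4 - t^3 - 14*t^2 + 24*t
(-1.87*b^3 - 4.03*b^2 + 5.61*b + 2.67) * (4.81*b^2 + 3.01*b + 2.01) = -8.9947*b^5 - 25.013*b^4 + 11.0951*b^3 + 21.6285*b^2 + 19.3128*b + 5.3667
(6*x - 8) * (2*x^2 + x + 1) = 12*x^3 - 10*x^2 - 2*x - 8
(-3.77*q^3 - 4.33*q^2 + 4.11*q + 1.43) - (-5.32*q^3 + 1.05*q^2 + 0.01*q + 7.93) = 1.55*q^3 - 5.38*q^2 + 4.1*q - 6.5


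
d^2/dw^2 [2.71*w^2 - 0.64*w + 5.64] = 5.42000000000000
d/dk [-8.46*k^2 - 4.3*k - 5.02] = -16.92*k - 4.3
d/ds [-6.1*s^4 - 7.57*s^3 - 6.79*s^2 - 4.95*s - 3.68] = -24.4*s^3 - 22.71*s^2 - 13.58*s - 4.95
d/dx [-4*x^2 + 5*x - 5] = 5 - 8*x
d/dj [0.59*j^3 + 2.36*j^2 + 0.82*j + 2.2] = 1.77*j^2 + 4.72*j + 0.82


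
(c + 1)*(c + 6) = c^2 + 7*c + 6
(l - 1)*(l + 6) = l^2 + 5*l - 6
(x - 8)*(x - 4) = x^2 - 12*x + 32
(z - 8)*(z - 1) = z^2 - 9*z + 8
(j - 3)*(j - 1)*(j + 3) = j^3 - j^2 - 9*j + 9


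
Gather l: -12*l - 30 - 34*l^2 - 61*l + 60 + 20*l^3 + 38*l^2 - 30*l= 20*l^3 + 4*l^2 - 103*l + 30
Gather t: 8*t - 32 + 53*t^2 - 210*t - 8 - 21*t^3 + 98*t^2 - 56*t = -21*t^3 + 151*t^2 - 258*t - 40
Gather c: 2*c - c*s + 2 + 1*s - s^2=c*(2 - s) - s^2 + s + 2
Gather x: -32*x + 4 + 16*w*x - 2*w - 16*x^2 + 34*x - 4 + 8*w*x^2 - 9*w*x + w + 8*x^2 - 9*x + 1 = -w + x^2*(8*w - 8) + x*(7*w - 7) + 1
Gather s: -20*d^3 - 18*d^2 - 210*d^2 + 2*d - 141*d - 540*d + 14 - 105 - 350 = -20*d^3 - 228*d^2 - 679*d - 441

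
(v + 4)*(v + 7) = v^2 + 11*v + 28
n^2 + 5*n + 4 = (n + 1)*(n + 4)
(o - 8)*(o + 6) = o^2 - 2*o - 48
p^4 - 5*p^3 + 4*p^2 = p^2*(p - 4)*(p - 1)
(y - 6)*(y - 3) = y^2 - 9*y + 18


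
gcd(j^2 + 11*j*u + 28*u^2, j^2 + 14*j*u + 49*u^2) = j + 7*u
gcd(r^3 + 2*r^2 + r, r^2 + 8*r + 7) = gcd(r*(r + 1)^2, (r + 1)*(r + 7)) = r + 1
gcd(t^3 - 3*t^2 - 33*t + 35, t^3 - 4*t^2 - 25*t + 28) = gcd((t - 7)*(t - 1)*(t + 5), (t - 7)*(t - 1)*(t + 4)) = t^2 - 8*t + 7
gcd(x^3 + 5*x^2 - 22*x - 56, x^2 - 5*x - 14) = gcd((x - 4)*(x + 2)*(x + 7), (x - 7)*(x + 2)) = x + 2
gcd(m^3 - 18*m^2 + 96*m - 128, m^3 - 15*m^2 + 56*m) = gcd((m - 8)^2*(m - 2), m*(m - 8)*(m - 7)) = m - 8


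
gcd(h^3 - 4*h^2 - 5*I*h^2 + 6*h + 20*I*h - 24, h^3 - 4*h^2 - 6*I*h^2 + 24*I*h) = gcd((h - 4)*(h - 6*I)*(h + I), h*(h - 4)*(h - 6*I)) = h^2 + h*(-4 - 6*I) + 24*I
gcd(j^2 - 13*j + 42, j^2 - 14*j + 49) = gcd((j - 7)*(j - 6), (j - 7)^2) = j - 7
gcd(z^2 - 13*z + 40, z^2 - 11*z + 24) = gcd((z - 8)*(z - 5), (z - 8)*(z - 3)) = z - 8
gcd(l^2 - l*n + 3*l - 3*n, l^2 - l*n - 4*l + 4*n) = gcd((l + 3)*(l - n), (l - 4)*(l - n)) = l - n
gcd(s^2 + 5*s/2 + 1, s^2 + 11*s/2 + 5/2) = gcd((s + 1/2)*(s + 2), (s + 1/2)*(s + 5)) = s + 1/2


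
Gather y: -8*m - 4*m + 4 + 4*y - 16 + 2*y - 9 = -12*m + 6*y - 21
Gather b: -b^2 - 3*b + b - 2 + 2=-b^2 - 2*b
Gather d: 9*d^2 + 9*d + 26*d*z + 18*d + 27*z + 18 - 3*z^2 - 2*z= 9*d^2 + d*(26*z + 27) - 3*z^2 + 25*z + 18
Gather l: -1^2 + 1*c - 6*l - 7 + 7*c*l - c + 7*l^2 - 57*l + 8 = 7*l^2 + l*(7*c - 63)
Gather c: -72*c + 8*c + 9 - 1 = 8 - 64*c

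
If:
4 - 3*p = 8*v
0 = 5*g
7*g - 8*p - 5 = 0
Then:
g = 0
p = -5/8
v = 47/64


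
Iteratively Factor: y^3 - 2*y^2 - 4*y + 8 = (y + 2)*(y^2 - 4*y + 4) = (y - 2)*(y + 2)*(y - 2)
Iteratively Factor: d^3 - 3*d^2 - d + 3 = (d + 1)*(d^2 - 4*d + 3) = (d - 3)*(d + 1)*(d - 1)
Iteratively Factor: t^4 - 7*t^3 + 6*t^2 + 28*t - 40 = (t - 2)*(t^3 - 5*t^2 - 4*t + 20) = (t - 2)*(t + 2)*(t^2 - 7*t + 10) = (t - 2)^2*(t + 2)*(t - 5)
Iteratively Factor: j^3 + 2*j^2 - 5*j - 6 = (j + 3)*(j^2 - j - 2) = (j - 2)*(j + 3)*(j + 1)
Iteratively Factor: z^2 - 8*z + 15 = (z - 5)*(z - 3)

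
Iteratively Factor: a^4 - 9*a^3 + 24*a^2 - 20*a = (a - 2)*(a^3 - 7*a^2 + 10*a) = (a - 5)*(a - 2)*(a^2 - 2*a) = a*(a - 5)*(a - 2)*(a - 2)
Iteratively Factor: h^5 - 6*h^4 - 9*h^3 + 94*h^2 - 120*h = (h + 4)*(h^4 - 10*h^3 + 31*h^2 - 30*h) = (h - 2)*(h + 4)*(h^3 - 8*h^2 + 15*h) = (h - 3)*(h - 2)*(h + 4)*(h^2 - 5*h) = h*(h - 3)*(h - 2)*(h + 4)*(h - 5)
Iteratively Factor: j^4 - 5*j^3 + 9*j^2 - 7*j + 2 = (j - 1)*(j^3 - 4*j^2 + 5*j - 2) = (j - 2)*(j - 1)*(j^2 - 2*j + 1) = (j - 2)*(j - 1)^2*(j - 1)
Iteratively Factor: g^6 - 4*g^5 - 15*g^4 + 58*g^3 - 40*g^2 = (g)*(g^5 - 4*g^4 - 15*g^3 + 58*g^2 - 40*g) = g*(g + 4)*(g^4 - 8*g^3 + 17*g^2 - 10*g) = g^2*(g + 4)*(g^3 - 8*g^2 + 17*g - 10) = g^2*(g - 2)*(g + 4)*(g^2 - 6*g + 5) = g^2*(g - 5)*(g - 2)*(g + 4)*(g - 1)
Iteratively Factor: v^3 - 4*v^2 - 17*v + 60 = (v - 5)*(v^2 + v - 12) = (v - 5)*(v - 3)*(v + 4)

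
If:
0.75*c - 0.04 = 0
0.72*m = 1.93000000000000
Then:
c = 0.05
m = 2.68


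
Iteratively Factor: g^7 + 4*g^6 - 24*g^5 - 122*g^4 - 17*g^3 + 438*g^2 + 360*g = (g - 2)*(g^6 + 6*g^5 - 12*g^4 - 146*g^3 - 309*g^2 - 180*g) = (g - 2)*(g + 3)*(g^5 + 3*g^4 - 21*g^3 - 83*g^2 - 60*g) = (g - 5)*(g - 2)*(g + 3)*(g^4 + 8*g^3 + 19*g^2 + 12*g) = (g - 5)*(g - 2)*(g + 3)^2*(g^3 + 5*g^2 + 4*g) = g*(g - 5)*(g - 2)*(g + 3)^2*(g^2 + 5*g + 4) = g*(g - 5)*(g - 2)*(g + 3)^2*(g + 4)*(g + 1)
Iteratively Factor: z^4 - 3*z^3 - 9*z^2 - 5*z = (z + 1)*(z^3 - 4*z^2 - 5*z) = z*(z + 1)*(z^2 - 4*z - 5) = z*(z - 5)*(z + 1)*(z + 1)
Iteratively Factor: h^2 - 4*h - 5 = (h + 1)*(h - 5)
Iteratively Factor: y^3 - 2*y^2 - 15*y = (y + 3)*(y^2 - 5*y) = y*(y + 3)*(y - 5)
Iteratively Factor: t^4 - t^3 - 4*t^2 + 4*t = (t)*(t^3 - t^2 - 4*t + 4) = t*(t - 1)*(t^2 - 4) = t*(t - 1)*(t + 2)*(t - 2)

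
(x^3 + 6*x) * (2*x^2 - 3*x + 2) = 2*x^5 - 3*x^4 + 14*x^3 - 18*x^2 + 12*x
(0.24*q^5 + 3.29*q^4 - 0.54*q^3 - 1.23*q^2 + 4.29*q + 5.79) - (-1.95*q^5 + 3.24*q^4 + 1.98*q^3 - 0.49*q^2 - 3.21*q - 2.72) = 2.19*q^5 + 0.0499999999999998*q^4 - 2.52*q^3 - 0.74*q^2 + 7.5*q + 8.51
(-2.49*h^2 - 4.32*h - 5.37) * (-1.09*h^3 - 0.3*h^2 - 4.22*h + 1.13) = 2.7141*h^5 + 5.4558*h^4 + 17.6571*h^3 + 17.0277*h^2 + 17.7798*h - 6.0681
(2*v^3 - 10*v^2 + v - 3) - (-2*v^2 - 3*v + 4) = 2*v^3 - 8*v^2 + 4*v - 7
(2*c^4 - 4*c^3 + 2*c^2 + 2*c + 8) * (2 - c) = -2*c^5 + 8*c^4 - 10*c^3 + 2*c^2 - 4*c + 16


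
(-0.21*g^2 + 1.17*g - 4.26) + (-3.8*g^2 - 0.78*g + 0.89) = -4.01*g^2 + 0.39*g - 3.37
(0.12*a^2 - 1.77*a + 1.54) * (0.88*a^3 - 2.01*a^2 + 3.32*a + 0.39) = 0.1056*a^5 - 1.7988*a^4 + 5.3113*a^3 - 8.925*a^2 + 4.4225*a + 0.6006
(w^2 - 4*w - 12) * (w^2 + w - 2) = w^4 - 3*w^3 - 18*w^2 - 4*w + 24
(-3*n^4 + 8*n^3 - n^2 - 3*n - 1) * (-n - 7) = 3*n^5 + 13*n^4 - 55*n^3 + 10*n^2 + 22*n + 7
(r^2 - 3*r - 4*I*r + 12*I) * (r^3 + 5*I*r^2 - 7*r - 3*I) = r^5 - 3*r^4 + I*r^4 + 13*r^3 - 3*I*r^3 - 39*r^2 + 25*I*r^2 - 12*r - 75*I*r + 36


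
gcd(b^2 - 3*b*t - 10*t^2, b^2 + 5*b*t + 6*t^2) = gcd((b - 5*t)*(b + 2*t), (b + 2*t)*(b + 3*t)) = b + 2*t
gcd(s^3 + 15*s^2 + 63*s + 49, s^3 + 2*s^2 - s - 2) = s + 1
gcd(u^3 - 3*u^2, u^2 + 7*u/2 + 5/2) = 1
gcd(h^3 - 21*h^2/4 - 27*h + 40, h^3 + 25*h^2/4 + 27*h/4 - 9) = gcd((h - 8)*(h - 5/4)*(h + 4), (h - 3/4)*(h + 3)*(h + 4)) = h + 4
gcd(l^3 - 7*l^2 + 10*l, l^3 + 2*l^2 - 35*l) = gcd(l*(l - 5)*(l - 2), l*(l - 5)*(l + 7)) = l^2 - 5*l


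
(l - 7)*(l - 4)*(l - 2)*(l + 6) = l^4 - 7*l^3 - 28*l^2 + 244*l - 336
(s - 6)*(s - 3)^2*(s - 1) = s^4 - 13*s^3 + 57*s^2 - 99*s + 54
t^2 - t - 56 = (t - 8)*(t + 7)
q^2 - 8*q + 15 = (q - 5)*(q - 3)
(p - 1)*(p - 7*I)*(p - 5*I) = p^3 - p^2 - 12*I*p^2 - 35*p + 12*I*p + 35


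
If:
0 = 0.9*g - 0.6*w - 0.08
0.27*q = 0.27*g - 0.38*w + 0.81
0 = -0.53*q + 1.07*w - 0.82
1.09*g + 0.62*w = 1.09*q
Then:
No Solution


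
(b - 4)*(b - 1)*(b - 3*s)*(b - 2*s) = b^4 - 5*b^3*s - 5*b^3 + 6*b^2*s^2 + 25*b^2*s + 4*b^2 - 30*b*s^2 - 20*b*s + 24*s^2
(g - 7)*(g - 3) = g^2 - 10*g + 21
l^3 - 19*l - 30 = (l - 5)*(l + 2)*(l + 3)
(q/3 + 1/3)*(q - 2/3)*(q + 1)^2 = q^4/3 + 7*q^3/9 + q^2/3 - q/3 - 2/9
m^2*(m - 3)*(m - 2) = m^4 - 5*m^3 + 6*m^2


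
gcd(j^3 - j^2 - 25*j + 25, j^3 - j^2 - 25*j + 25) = j^3 - j^2 - 25*j + 25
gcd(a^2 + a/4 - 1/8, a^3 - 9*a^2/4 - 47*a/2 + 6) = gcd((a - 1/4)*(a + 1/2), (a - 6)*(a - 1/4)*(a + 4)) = a - 1/4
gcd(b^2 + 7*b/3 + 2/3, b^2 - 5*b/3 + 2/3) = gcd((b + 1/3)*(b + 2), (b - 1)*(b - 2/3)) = 1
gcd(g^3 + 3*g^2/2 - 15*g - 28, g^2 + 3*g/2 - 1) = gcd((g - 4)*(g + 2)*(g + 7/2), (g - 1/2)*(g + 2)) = g + 2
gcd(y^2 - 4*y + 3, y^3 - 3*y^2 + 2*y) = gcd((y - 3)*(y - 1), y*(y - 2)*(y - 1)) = y - 1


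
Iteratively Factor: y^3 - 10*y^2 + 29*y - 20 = (y - 1)*(y^2 - 9*y + 20) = (y - 5)*(y - 1)*(y - 4)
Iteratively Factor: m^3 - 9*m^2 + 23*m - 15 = (m - 1)*(m^2 - 8*m + 15) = (m - 5)*(m - 1)*(m - 3)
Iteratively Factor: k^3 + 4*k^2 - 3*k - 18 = (k - 2)*(k^2 + 6*k + 9) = (k - 2)*(k + 3)*(k + 3)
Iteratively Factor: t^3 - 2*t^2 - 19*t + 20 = (t - 5)*(t^2 + 3*t - 4) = (t - 5)*(t + 4)*(t - 1)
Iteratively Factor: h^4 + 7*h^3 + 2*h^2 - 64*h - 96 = (h + 2)*(h^3 + 5*h^2 - 8*h - 48) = (h + 2)*(h + 4)*(h^2 + h - 12) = (h - 3)*(h + 2)*(h + 4)*(h + 4)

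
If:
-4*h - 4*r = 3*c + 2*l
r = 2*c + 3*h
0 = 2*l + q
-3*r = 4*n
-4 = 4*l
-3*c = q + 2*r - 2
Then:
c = -6/23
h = 7/23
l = -1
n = -27/92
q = 2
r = 9/23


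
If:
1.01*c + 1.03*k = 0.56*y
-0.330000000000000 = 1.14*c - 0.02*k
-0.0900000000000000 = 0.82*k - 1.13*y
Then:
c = -0.28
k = 0.53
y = 0.46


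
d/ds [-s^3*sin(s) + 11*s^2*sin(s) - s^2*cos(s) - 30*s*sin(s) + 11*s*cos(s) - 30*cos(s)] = -s^3*cos(s) - 2*s^2*sin(s) + 11*s^2*cos(s) + 11*s*sin(s) - 32*s*cos(s) + 11*cos(s)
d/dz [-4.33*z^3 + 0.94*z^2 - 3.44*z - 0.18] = -12.99*z^2 + 1.88*z - 3.44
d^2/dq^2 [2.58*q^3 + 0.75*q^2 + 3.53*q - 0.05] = 15.48*q + 1.5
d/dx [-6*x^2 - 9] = -12*x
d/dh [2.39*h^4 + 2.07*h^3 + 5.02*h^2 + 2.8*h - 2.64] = 9.56*h^3 + 6.21*h^2 + 10.04*h + 2.8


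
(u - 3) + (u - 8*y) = 2*u - 8*y - 3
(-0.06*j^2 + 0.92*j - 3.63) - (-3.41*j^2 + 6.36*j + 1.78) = 3.35*j^2 - 5.44*j - 5.41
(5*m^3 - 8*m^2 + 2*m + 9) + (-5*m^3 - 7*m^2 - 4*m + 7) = -15*m^2 - 2*m + 16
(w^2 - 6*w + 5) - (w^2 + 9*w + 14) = -15*w - 9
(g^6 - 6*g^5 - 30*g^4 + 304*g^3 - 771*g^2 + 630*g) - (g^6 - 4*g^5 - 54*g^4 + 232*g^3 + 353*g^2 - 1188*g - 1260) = -2*g^5 + 24*g^4 + 72*g^3 - 1124*g^2 + 1818*g + 1260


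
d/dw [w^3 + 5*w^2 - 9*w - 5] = 3*w^2 + 10*w - 9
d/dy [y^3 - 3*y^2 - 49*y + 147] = 3*y^2 - 6*y - 49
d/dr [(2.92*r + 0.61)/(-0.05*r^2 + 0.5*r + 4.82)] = (0.146*r^2 + 0.0609999999999999*r + 13.7694)/(0.0025*r^4 - 0.05*r^3 - 0.232*r^2 + 4.82*r + 23.2324)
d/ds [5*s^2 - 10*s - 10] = 10*s - 10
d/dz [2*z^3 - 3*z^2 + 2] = 6*z*(z - 1)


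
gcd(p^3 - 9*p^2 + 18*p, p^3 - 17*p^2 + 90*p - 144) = p^2 - 9*p + 18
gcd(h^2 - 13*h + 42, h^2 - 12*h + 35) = h - 7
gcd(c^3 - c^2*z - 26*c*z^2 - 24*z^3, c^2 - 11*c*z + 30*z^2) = -c + 6*z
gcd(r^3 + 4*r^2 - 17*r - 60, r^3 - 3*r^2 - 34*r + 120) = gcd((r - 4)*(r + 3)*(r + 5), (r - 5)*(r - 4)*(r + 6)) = r - 4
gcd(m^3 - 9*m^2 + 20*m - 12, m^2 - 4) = m - 2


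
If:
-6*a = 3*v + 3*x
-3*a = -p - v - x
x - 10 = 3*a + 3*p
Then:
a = x/18 - 5/9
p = 5*x/18 - 25/9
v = 10/9 - 10*x/9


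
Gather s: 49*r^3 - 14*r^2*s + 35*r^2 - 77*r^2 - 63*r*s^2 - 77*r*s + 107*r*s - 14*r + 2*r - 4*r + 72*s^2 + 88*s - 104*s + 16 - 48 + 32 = 49*r^3 - 42*r^2 - 16*r + s^2*(72 - 63*r) + s*(-14*r^2 + 30*r - 16)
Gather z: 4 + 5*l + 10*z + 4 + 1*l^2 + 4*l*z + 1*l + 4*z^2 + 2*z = l^2 + 6*l + 4*z^2 + z*(4*l + 12) + 8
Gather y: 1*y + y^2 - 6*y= y^2 - 5*y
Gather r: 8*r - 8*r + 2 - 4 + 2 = 0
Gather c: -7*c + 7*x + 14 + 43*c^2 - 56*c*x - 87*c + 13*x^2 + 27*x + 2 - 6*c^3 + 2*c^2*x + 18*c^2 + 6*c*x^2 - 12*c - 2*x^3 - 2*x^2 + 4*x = -6*c^3 + c^2*(2*x + 61) + c*(6*x^2 - 56*x - 106) - 2*x^3 + 11*x^2 + 38*x + 16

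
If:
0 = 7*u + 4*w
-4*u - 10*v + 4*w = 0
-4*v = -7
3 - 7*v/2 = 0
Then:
No Solution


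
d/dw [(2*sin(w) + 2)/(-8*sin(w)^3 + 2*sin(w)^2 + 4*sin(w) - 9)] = 2*(16*sin(w)^3 + 22*sin(w)^2 - 4*sin(w) - 13)*cos(w)/(2*sin(w) - 2*sin(3*w) + cos(2*w) + 8)^2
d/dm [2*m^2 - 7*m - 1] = 4*m - 7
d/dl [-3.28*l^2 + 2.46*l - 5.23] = 2.46 - 6.56*l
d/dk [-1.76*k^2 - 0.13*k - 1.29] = -3.52*k - 0.13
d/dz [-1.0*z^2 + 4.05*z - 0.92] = 4.05 - 2.0*z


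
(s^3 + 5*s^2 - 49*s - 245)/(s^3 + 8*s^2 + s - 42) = (s^2 - 2*s - 35)/(s^2 + s - 6)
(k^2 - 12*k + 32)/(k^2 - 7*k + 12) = (k - 8)/(k - 3)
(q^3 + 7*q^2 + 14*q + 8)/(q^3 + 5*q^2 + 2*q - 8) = (q + 1)/(q - 1)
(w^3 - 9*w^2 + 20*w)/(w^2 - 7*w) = (w^2 - 9*w + 20)/(w - 7)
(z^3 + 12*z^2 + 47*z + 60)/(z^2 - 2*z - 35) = (z^2 + 7*z + 12)/(z - 7)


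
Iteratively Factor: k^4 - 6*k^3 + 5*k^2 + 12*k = (k + 1)*(k^3 - 7*k^2 + 12*k) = (k - 3)*(k + 1)*(k^2 - 4*k) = k*(k - 3)*(k + 1)*(k - 4)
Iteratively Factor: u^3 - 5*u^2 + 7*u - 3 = (u - 1)*(u^2 - 4*u + 3) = (u - 1)^2*(u - 3)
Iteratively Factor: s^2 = (s)*(s)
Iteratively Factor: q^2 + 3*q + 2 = (q + 2)*(q + 1)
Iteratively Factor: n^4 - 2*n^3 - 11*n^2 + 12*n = (n + 3)*(n^3 - 5*n^2 + 4*n) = (n - 4)*(n + 3)*(n^2 - n) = (n - 4)*(n - 1)*(n + 3)*(n)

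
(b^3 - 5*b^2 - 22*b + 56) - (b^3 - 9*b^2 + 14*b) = 4*b^2 - 36*b + 56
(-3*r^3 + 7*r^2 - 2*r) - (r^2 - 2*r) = -3*r^3 + 6*r^2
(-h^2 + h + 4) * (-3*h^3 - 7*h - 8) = 3*h^5 - 3*h^4 - 5*h^3 + h^2 - 36*h - 32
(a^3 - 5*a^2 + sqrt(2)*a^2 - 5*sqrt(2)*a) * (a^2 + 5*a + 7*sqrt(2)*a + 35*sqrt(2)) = a^5 + 8*sqrt(2)*a^4 - 11*a^3 - 200*sqrt(2)*a^2 - 350*a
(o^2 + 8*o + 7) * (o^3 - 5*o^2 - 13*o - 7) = o^5 + 3*o^4 - 46*o^3 - 146*o^2 - 147*o - 49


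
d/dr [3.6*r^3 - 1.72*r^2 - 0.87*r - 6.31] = 10.8*r^2 - 3.44*r - 0.87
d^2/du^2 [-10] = 0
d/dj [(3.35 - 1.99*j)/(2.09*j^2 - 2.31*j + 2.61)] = (4.1591*j^2 - 14.003*j + 2.5446)/(4.3681*j^4 - 9.6558*j^3 + 16.2459*j^2 - 12.0582*j + 6.8121)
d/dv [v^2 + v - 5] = 2*v + 1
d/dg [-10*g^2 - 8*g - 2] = -20*g - 8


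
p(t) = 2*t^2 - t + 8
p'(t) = 4*t - 1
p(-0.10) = 8.12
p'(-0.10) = -1.40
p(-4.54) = 53.76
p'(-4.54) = -19.16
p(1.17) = 9.57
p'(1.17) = 3.68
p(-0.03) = 8.03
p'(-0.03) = -1.12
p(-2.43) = 22.24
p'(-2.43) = -10.72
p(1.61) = 11.57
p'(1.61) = 5.44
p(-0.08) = 8.09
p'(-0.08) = -1.32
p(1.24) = 9.84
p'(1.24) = 3.96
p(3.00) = 23.00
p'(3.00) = 11.00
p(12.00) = 284.00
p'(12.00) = 47.00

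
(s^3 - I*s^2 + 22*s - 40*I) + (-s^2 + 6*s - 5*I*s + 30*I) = s^3 - s^2 - I*s^2 + 28*s - 5*I*s - 10*I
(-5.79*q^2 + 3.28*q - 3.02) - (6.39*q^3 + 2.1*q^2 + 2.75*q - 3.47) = -6.39*q^3 - 7.89*q^2 + 0.53*q + 0.45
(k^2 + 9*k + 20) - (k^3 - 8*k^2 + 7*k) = -k^3 + 9*k^2 + 2*k + 20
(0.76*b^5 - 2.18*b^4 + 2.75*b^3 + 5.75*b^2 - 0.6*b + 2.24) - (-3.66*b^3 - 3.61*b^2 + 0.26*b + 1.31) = 0.76*b^5 - 2.18*b^4 + 6.41*b^3 + 9.36*b^2 - 0.86*b + 0.93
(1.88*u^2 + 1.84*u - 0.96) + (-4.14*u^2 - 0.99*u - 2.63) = -2.26*u^2 + 0.85*u - 3.59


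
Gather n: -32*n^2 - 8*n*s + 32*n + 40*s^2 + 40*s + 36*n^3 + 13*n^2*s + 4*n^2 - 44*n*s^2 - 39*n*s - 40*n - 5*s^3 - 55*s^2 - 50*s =36*n^3 + n^2*(13*s - 28) + n*(-44*s^2 - 47*s - 8) - 5*s^3 - 15*s^2 - 10*s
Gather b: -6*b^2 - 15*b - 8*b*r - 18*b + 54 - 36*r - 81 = -6*b^2 + b*(-8*r - 33) - 36*r - 27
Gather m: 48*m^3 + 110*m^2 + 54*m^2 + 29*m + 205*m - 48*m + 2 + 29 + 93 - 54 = 48*m^3 + 164*m^2 + 186*m + 70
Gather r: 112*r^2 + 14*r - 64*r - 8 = 112*r^2 - 50*r - 8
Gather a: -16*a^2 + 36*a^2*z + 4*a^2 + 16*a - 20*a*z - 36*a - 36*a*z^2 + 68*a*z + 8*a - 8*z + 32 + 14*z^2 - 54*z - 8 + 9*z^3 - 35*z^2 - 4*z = a^2*(36*z - 12) + a*(-36*z^2 + 48*z - 12) + 9*z^3 - 21*z^2 - 66*z + 24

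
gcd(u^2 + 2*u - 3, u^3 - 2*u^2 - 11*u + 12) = u^2 + 2*u - 3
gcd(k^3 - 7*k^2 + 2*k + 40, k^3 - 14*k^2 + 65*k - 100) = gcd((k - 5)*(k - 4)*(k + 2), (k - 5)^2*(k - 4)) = k^2 - 9*k + 20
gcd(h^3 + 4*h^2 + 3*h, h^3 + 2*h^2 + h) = h^2 + h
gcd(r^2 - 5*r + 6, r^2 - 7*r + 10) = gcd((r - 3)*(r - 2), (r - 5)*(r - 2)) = r - 2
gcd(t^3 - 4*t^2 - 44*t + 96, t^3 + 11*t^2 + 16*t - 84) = t^2 + 4*t - 12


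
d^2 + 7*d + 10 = (d + 2)*(d + 5)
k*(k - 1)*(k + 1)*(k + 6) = k^4 + 6*k^3 - k^2 - 6*k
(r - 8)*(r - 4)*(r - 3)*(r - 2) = r^4 - 17*r^3 + 98*r^2 - 232*r + 192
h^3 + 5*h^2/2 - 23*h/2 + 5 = (h - 2)*(h - 1/2)*(h + 5)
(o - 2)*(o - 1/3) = o^2 - 7*o/3 + 2/3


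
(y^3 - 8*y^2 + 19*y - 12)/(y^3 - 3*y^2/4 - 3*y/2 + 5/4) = 4*(y^2 - 7*y + 12)/(4*y^2 + y - 5)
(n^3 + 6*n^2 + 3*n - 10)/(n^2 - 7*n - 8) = (-n^3 - 6*n^2 - 3*n + 10)/(-n^2 + 7*n + 8)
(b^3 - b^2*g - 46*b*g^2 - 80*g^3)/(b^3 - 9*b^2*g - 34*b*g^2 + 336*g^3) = (b^2 + 7*b*g + 10*g^2)/(b^2 - b*g - 42*g^2)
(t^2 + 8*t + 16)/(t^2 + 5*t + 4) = (t + 4)/(t + 1)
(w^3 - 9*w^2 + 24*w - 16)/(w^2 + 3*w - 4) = (w^2 - 8*w + 16)/(w + 4)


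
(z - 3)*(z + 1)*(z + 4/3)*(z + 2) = z^4 + 4*z^3/3 - 7*z^2 - 46*z/3 - 8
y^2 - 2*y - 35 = (y - 7)*(y + 5)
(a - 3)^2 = a^2 - 6*a + 9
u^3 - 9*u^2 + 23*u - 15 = (u - 5)*(u - 3)*(u - 1)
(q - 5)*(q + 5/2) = q^2 - 5*q/2 - 25/2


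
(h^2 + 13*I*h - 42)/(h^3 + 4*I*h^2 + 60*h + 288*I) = (h + 7*I)/(h^2 - 2*I*h + 48)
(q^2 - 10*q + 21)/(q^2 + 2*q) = (q^2 - 10*q + 21)/(q*(q + 2))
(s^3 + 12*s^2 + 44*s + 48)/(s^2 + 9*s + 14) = (s^2 + 10*s + 24)/(s + 7)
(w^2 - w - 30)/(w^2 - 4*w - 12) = (w + 5)/(w + 2)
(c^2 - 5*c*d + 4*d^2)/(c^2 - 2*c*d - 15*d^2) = (-c^2 + 5*c*d - 4*d^2)/(-c^2 + 2*c*d + 15*d^2)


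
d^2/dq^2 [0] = 0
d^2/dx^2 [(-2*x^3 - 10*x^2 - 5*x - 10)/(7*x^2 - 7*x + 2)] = 46*(-35*x^3 - 42*x^2 + 72*x - 20)/(343*x^6 - 1029*x^5 + 1323*x^4 - 931*x^3 + 378*x^2 - 84*x + 8)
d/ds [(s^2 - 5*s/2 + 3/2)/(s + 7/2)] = (4*s^2 + 28*s - 41)/(4*s^2 + 28*s + 49)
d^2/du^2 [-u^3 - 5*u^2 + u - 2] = -6*u - 10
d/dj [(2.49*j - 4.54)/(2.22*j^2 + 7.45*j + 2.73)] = (-5.5278*j^2 + 20.1576*j + 40.6207)/(4.9284*j^4 + 33.078*j^3 + 67.6237*j^2 + 40.677*j + 7.4529)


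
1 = 1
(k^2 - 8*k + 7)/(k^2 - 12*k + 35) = (k - 1)/(k - 5)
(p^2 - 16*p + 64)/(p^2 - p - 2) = (-p^2 + 16*p - 64)/(-p^2 + p + 2)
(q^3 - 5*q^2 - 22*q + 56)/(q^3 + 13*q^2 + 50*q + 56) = (q^2 - 9*q + 14)/(q^2 + 9*q + 14)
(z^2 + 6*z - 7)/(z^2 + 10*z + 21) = (z - 1)/(z + 3)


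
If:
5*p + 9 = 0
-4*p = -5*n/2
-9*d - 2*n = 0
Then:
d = 16/25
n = -72/25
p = -9/5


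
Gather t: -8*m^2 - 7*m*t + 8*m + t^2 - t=-8*m^2 + 8*m + t^2 + t*(-7*m - 1)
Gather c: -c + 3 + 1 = 4 - c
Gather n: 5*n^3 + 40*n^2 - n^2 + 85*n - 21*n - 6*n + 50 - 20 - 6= 5*n^3 + 39*n^2 + 58*n + 24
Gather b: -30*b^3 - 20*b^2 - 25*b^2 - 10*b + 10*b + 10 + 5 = -30*b^3 - 45*b^2 + 15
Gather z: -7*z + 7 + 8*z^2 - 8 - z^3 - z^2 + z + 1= -z^3 + 7*z^2 - 6*z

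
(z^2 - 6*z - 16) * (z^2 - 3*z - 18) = z^4 - 9*z^3 - 16*z^2 + 156*z + 288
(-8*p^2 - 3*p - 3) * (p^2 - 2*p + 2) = -8*p^4 + 13*p^3 - 13*p^2 - 6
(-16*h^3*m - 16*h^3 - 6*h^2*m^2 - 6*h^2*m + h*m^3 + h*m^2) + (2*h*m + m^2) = -16*h^3*m - 16*h^3 - 6*h^2*m^2 - 6*h^2*m + h*m^3 + h*m^2 + 2*h*m + m^2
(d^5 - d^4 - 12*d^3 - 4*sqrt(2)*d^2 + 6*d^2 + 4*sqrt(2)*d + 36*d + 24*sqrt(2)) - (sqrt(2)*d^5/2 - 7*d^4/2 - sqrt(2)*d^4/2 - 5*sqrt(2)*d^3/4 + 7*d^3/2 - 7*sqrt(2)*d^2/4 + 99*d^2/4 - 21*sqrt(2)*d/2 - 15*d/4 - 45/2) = -sqrt(2)*d^5/2 + d^5 + sqrt(2)*d^4/2 + 5*d^4/2 - 31*d^3/2 + 5*sqrt(2)*d^3/4 - 75*d^2/4 - 9*sqrt(2)*d^2/4 + 29*sqrt(2)*d/2 + 159*d/4 + 45/2 + 24*sqrt(2)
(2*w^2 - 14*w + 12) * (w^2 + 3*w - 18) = 2*w^4 - 8*w^3 - 66*w^2 + 288*w - 216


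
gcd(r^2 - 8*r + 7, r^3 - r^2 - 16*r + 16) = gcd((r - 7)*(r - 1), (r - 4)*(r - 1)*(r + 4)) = r - 1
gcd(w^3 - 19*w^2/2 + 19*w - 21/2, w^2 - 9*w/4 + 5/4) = w - 1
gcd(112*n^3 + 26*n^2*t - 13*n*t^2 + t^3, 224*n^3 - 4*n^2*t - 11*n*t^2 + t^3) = 56*n^2 - 15*n*t + t^2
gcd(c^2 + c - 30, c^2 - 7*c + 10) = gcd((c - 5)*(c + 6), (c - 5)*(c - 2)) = c - 5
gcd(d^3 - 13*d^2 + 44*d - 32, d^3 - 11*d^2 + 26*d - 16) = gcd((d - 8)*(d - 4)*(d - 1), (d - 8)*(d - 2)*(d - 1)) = d^2 - 9*d + 8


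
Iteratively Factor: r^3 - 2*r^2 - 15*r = (r - 5)*(r^2 + 3*r) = r*(r - 5)*(r + 3)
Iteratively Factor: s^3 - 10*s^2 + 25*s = (s)*(s^2 - 10*s + 25) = s*(s - 5)*(s - 5)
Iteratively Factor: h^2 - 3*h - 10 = (h - 5)*(h + 2)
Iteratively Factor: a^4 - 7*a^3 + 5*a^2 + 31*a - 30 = (a - 1)*(a^3 - 6*a^2 - a + 30) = (a - 3)*(a - 1)*(a^2 - 3*a - 10) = (a - 5)*(a - 3)*(a - 1)*(a + 2)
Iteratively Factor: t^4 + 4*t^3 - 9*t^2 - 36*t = (t + 3)*(t^3 + t^2 - 12*t) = (t - 3)*(t + 3)*(t^2 + 4*t) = (t - 3)*(t + 3)*(t + 4)*(t)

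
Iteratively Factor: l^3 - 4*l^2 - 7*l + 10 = (l - 1)*(l^2 - 3*l - 10) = (l - 5)*(l - 1)*(l + 2)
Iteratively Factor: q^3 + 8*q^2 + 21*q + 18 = (q + 3)*(q^2 + 5*q + 6) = (q + 2)*(q + 3)*(q + 3)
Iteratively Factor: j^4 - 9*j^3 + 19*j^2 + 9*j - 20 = (j - 5)*(j^3 - 4*j^2 - j + 4) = (j - 5)*(j - 4)*(j^2 - 1) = (j - 5)*(j - 4)*(j - 1)*(j + 1)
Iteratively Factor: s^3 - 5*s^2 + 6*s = (s - 3)*(s^2 - 2*s) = (s - 3)*(s - 2)*(s)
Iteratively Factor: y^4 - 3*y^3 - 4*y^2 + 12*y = (y - 2)*(y^3 - y^2 - 6*y) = (y - 3)*(y - 2)*(y^2 + 2*y) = (y - 3)*(y - 2)*(y + 2)*(y)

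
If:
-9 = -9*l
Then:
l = 1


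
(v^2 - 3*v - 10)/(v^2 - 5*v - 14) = (v - 5)/(v - 7)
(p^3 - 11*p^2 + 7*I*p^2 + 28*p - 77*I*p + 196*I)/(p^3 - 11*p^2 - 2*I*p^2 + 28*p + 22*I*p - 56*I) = (p + 7*I)/(p - 2*I)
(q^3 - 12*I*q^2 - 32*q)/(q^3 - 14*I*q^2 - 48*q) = (q - 4*I)/(q - 6*I)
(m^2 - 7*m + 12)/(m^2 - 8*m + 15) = (m - 4)/(m - 5)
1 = 1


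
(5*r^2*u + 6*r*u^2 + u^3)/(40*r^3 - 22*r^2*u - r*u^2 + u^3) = u*(r + u)/(8*r^2 - 6*r*u + u^2)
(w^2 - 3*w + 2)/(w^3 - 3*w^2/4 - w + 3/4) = 4*(w - 2)/(4*w^2 + w - 3)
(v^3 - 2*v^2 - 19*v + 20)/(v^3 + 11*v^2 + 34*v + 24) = (v^2 - 6*v + 5)/(v^2 + 7*v + 6)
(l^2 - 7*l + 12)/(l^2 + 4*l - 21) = (l - 4)/(l + 7)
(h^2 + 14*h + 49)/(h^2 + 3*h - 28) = (h + 7)/(h - 4)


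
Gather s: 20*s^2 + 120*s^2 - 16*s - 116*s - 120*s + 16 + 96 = 140*s^2 - 252*s + 112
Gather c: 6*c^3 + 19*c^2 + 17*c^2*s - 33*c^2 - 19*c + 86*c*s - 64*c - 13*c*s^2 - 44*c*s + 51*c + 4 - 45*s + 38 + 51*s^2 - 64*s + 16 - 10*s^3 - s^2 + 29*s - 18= 6*c^3 + c^2*(17*s - 14) + c*(-13*s^2 + 42*s - 32) - 10*s^3 + 50*s^2 - 80*s + 40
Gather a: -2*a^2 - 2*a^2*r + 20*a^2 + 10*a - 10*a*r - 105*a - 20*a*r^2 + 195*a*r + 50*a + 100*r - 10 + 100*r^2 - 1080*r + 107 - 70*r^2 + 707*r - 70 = a^2*(18 - 2*r) + a*(-20*r^2 + 185*r - 45) + 30*r^2 - 273*r + 27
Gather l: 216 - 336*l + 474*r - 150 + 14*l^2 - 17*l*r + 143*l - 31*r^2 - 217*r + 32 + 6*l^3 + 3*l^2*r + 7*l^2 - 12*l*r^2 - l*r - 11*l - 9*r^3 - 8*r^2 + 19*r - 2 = 6*l^3 + l^2*(3*r + 21) + l*(-12*r^2 - 18*r - 204) - 9*r^3 - 39*r^2 + 276*r + 96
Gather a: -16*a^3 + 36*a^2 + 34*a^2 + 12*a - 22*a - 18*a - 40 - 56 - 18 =-16*a^3 + 70*a^2 - 28*a - 114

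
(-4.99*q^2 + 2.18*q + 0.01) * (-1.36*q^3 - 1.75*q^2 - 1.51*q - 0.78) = 6.7864*q^5 + 5.7677*q^4 + 3.7063*q^3 + 0.5829*q^2 - 1.7155*q - 0.0078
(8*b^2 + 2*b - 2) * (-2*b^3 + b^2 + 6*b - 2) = -16*b^5 + 4*b^4 + 54*b^3 - 6*b^2 - 16*b + 4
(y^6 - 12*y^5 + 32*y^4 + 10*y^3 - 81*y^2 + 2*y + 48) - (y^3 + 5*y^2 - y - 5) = y^6 - 12*y^5 + 32*y^4 + 9*y^3 - 86*y^2 + 3*y + 53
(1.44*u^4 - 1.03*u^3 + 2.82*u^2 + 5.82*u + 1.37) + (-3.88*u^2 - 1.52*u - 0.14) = 1.44*u^4 - 1.03*u^3 - 1.06*u^2 + 4.3*u + 1.23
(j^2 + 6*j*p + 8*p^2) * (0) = 0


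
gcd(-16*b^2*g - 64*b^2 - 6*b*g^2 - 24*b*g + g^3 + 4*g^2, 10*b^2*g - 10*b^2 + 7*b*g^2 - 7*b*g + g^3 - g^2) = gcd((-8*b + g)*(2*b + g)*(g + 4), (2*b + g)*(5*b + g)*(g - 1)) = 2*b + g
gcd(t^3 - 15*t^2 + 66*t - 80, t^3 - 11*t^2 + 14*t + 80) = t^2 - 13*t + 40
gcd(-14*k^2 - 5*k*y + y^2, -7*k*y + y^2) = -7*k + y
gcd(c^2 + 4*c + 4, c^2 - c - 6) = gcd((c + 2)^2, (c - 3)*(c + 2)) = c + 2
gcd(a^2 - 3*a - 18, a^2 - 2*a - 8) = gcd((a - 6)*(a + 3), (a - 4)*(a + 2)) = 1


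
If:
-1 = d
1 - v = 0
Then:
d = -1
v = 1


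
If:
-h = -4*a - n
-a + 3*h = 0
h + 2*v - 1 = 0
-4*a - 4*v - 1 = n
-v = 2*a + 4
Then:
No Solution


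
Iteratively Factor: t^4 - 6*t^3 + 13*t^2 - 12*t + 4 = (t - 1)*(t^3 - 5*t^2 + 8*t - 4) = (t - 1)^2*(t^2 - 4*t + 4) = (t - 2)*(t - 1)^2*(t - 2)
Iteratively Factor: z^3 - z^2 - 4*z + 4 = (z + 2)*(z^2 - 3*z + 2) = (z - 2)*(z + 2)*(z - 1)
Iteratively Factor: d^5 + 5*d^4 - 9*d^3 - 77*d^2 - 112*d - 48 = (d + 3)*(d^4 + 2*d^3 - 15*d^2 - 32*d - 16) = (d + 3)*(d + 4)*(d^3 - 2*d^2 - 7*d - 4) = (d - 4)*(d + 3)*(d + 4)*(d^2 + 2*d + 1) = (d - 4)*(d + 1)*(d + 3)*(d + 4)*(d + 1)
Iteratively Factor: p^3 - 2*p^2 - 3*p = (p + 1)*(p^2 - 3*p) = p*(p + 1)*(p - 3)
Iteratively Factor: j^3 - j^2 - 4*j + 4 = (j - 2)*(j^2 + j - 2) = (j - 2)*(j + 2)*(j - 1)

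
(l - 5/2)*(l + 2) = l^2 - l/2 - 5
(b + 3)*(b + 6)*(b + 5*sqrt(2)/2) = b^3 + 5*sqrt(2)*b^2/2 + 9*b^2 + 18*b + 45*sqrt(2)*b/2 + 45*sqrt(2)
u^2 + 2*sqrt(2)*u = u*(u + 2*sqrt(2))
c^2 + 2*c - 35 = (c - 5)*(c + 7)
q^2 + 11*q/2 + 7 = (q + 2)*(q + 7/2)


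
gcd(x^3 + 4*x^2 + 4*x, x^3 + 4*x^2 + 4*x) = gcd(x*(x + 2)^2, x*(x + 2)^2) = x^3 + 4*x^2 + 4*x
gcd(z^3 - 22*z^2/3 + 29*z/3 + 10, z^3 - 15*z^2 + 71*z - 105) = z^2 - 8*z + 15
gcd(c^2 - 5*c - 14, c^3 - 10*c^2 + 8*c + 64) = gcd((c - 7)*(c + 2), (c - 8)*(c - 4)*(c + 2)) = c + 2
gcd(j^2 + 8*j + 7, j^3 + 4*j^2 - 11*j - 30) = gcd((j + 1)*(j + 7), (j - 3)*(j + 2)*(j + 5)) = 1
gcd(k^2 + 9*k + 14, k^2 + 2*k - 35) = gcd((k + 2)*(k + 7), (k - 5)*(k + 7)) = k + 7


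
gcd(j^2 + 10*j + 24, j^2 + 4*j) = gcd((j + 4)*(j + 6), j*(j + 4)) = j + 4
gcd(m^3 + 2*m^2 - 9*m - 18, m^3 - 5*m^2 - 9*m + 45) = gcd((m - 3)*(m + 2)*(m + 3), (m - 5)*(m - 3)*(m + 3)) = m^2 - 9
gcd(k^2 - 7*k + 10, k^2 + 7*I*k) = 1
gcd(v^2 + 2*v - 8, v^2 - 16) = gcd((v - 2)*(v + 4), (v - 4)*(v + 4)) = v + 4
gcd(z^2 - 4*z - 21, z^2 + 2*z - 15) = 1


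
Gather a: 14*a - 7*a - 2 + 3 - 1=7*a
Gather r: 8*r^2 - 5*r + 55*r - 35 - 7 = 8*r^2 + 50*r - 42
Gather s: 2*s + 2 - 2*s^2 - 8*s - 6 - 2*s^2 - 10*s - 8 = -4*s^2 - 16*s - 12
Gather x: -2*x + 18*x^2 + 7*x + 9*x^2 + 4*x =27*x^2 + 9*x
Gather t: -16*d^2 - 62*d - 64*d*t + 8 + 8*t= -16*d^2 - 62*d + t*(8 - 64*d) + 8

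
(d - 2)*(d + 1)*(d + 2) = d^3 + d^2 - 4*d - 4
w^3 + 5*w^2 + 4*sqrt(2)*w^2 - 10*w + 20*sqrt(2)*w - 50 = (w + 5)*(w - sqrt(2))*(w + 5*sqrt(2))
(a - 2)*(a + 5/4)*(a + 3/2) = a^3 + 3*a^2/4 - 29*a/8 - 15/4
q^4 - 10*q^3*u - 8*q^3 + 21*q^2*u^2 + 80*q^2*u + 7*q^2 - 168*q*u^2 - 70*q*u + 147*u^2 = (q - 7)*(q - 1)*(q - 7*u)*(q - 3*u)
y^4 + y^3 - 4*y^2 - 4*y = y*(y - 2)*(y + 1)*(y + 2)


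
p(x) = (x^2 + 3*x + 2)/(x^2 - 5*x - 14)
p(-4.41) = 0.30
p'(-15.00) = -0.02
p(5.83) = -5.84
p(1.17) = -0.37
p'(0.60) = -0.20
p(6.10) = -7.89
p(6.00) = -7.00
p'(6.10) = -9.88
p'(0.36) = -0.18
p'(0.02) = -0.16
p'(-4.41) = -0.06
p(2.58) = -0.81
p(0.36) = -0.20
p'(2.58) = -0.41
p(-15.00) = 0.64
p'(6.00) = -8.00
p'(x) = (5 - 2*x)*(x^2 + 3*x + 2)/(x^2 - 5*x - 14)^2 + (2*x + 3)/(x^2 - 5*x - 14) = -8/(x^2 - 14*x + 49)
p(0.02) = -0.15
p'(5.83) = -5.84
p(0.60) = -0.25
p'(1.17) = -0.24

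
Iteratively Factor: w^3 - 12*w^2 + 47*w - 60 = (w - 4)*(w^2 - 8*w + 15) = (w - 4)*(w - 3)*(w - 5)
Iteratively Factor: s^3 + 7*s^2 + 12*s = (s)*(s^2 + 7*s + 12) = s*(s + 3)*(s + 4)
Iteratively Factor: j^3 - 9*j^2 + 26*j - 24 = (j - 4)*(j^2 - 5*j + 6) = (j - 4)*(j - 2)*(j - 3)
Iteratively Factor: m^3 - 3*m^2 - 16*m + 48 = (m + 4)*(m^2 - 7*m + 12) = (m - 4)*(m + 4)*(m - 3)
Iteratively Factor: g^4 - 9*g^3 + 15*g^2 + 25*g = (g - 5)*(g^3 - 4*g^2 - 5*g) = g*(g - 5)*(g^2 - 4*g - 5) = g*(g - 5)*(g + 1)*(g - 5)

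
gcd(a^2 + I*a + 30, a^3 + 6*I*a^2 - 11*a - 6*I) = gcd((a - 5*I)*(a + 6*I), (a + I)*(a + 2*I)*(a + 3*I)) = 1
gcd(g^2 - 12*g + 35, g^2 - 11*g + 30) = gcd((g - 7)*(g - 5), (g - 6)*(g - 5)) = g - 5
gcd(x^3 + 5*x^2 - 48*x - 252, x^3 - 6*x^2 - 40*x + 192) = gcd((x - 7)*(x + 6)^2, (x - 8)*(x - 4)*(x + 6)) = x + 6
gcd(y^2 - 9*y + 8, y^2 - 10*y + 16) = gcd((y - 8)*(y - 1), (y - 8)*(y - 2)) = y - 8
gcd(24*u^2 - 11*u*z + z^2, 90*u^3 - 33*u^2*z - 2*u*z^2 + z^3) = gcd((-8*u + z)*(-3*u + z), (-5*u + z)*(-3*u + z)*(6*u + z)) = -3*u + z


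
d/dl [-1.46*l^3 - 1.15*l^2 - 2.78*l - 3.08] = -4.38*l^2 - 2.3*l - 2.78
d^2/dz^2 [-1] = 0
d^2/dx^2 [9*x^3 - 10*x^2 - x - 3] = 54*x - 20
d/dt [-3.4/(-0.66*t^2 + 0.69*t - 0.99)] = (2.346 - 4.488*t)/(0.66*t^2 - 0.69*t + 0.99)^2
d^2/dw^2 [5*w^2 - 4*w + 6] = 10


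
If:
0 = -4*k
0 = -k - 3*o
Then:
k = 0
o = 0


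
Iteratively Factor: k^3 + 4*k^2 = (k)*(k^2 + 4*k) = k^2*(k + 4)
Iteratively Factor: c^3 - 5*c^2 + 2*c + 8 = (c - 4)*(c^2 - c - 2) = (c - 4)*(c - 2)*(c + 1)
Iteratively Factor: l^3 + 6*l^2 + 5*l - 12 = (l - 1)*(l^2 + 7*l + 12) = (l - 1)*(l + 3)*(l + 4)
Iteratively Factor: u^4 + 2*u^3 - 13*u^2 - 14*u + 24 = (u + 4)*(u^3 - 2*u^2 - 5*u + 6) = (u - 1)*(u + 4)*(u^2 - u - 6) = (u - 1)*(u + 2)*(u + 4)*(u - 3)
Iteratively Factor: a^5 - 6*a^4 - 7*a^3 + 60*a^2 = (a - 4)*(a^4 - 2*a^3 - 15*a^2) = (a - 5)*(a - 4)*(a^3 + 3*a^2) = (a - 5)*(a - 4)*(a + 3)*(a^2) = a*(a - 5)*(a - 4)*(a + 3)*(a)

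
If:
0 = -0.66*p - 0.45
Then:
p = -0.68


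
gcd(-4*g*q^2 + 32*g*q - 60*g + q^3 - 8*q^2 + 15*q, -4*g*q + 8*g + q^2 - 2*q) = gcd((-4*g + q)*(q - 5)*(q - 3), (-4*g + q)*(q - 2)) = -4*g + q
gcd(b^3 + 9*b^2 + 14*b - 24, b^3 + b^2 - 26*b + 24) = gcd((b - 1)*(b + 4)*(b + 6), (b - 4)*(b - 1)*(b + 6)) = b^2 + 5*b - 6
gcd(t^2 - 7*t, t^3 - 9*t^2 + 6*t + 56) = t - 7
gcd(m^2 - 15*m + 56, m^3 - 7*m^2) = m - 7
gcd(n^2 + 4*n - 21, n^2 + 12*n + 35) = n + 7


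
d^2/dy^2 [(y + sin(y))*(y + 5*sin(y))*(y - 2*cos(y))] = -6*y^2*sin(y) + 2*y^2*cos(y) + 8*y*sin(y) + 24*y*sin(2*y) + 24*y*cos(y) + 10*y*cos(2*y) + 6*y + 12*sin(y) + 10*sin(2*y) - 3*cos(y)/2 - 24*cos(2*y) - 45*cos(3*y)/2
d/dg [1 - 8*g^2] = -16*g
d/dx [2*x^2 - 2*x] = 4*x - 2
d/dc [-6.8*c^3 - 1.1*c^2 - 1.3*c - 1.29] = -20.4*c^2 - 2.2*c - 1.3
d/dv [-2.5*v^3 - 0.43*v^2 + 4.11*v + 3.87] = -7.5*v^2 - 0.86*v + 4.11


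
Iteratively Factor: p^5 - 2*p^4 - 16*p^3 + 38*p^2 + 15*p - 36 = (p - 3)*(p^4 + p^3 - 13*p^2 - p + 12) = (p - 3)*(p + 4)*(p^3 - 3*p^2 - p + 3) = (p - 3)*(p + 1)*(p + 4)*(p^2 - 4*p + 3) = (p - 3)*(p - 1)*(p + 1)*(p + 4)*(p - 3)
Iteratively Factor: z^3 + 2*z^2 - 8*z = (z - 2)*(z^2 + 4*z) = (z - 2)*(z + 4)*(z)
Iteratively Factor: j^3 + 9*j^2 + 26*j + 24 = (j + 3)*(j^2 + 6*j + 8) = (j + 3)*(j + 4)*(j + 2)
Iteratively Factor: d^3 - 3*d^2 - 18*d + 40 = (d - 2)*(d^2 - d - 20) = (d - 5)*(d - 2)*(d + 4)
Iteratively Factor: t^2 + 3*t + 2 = (t + 2)*(t + 1)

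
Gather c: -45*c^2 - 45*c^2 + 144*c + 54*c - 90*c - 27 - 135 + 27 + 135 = -90*c^2 + 108*c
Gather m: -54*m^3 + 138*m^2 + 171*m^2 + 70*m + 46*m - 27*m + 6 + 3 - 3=-54*m^3 + 309*m^2 + 89*m + 6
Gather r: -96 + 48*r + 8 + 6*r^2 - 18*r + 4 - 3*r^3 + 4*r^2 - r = -3*r^3 + 10*r^2 + 29*r - 84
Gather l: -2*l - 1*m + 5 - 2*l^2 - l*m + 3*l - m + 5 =-2*l^2 + l*(1 - m) - 2*m + 10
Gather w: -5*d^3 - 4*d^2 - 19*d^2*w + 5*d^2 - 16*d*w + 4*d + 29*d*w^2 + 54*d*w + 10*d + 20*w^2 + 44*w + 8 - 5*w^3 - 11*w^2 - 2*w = -5*d^3 + d^2 + 14*d - 5*w^3 + w^2*(29*d + 9) + w*(-19*d^2 + 38*d + 42) + 8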